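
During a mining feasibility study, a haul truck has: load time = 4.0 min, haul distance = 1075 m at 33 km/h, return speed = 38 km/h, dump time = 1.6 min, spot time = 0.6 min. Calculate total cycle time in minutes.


Convert haul speed to m/min: 33 * 1000/60 = 550 m/min
Haul time = 1075 / 550 = 1.954545455 min
Convert return speed to m/min: 38 * 1000/60 = 633.3333333 m/min
Return time = 1075 / 633.3333333 = 1.697368421 min
Total cycle time:
= 4.0 + 1.954545455 + 1.6 + 1.697368421 + 0.6
= 9.8519 min

9.8519 min


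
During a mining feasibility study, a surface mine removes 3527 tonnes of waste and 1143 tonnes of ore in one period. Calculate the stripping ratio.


3.0857

Stripping ratio = waste tonnage / ore tonnage
= 3527 / 1143
= 3.0857


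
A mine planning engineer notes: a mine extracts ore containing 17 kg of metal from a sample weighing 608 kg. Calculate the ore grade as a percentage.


Ore grade = (metal mass / ore mass) * 100
= (17 / 608) * 100
= 0.02796052632 * 100
= 2.7961%

2.7961%


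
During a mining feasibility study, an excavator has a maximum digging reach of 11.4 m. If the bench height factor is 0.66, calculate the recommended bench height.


7.524 m

Bench height = reach * factor
= 11.4 * 0.66
= 7.524 m


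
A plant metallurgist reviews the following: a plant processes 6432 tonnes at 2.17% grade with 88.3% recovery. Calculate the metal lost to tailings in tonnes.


Total metal in feed:
= 6432 * 2.17 / 100 = 139.5744 tonnes
Metal recovered:
= 139.5744 * 88.3 / 100 = 123.2441952 tonnes
Metal lost to tailings:
= 139.5744 - 123.2441952
= 16.3302 tonnes

16.3302 tonnes


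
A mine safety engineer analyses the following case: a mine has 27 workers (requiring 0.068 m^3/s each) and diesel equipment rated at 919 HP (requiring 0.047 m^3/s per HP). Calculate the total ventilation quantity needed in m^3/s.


Airflow for workers:
Q_people = 27 * 0.068 = 1.836 m^3/s
Airflow for diesel equipment:
Q_diesel = 919 * 0.047 = 43.193 m^3/s
Total ventilation:
Q_total = 1.836 + 43.193
= 45.029 m^3/s

45.029 m^3/s


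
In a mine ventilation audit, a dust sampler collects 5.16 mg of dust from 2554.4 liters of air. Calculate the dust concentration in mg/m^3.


2.02 mg/m^3

Convert liters to m^3: 1 m^3 = 1000 L
Concentration = mass / volume * 1000
= 5.16 / 2554.4 * 1000
= 0.002020043846 * 1000
= 2.02 mg/m^3


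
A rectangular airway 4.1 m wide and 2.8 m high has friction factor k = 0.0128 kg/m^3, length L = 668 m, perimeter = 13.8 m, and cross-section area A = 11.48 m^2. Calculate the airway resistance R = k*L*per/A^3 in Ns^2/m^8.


Compute the numerator:
k * L * per = 0.0128 * 668 * 13.8
= 117.99552
Compute the denominator:
A^3 = 11.48^3 = 1512.953792
Resistance:
R = 117.99552 / 1512.953792
= 0.078 Ns^2/m^8

0.078 Ns^2/m^8


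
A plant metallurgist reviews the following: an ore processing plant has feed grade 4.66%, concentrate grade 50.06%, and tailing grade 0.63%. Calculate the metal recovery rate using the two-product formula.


87.5829%

Using the two-product formula:
R = 100 * c * (f - t) / (f * (c - t))
Numerator = 100 * 50.06 * (4.66 - 0.63)
= 100 * 50.06 * 4.03
= 20174.18
Denominator = 4.66 * (50.06 - 0.63)
= 4.66 * 49.43
= 230.3438
R = 20174.18 / 230.3438
= 87.5829%


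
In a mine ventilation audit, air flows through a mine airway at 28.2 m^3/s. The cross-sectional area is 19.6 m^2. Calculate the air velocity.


1.4388 m/s

Velocity = flow rate / cross-sectional area
= 28.2 / 19.6
= 1.4388 m/s


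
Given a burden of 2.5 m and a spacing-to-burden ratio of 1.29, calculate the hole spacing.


3.225 m

Spacing = burden * ratio
= 2.5 * 1.29
= 3.225 m


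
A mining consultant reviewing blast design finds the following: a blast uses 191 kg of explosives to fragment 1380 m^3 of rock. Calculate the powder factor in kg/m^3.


0.1384 kg/m^3

Powder factor = explosive mass / rock volume
= 191 / 1380
= 0.1384 kg/m^3


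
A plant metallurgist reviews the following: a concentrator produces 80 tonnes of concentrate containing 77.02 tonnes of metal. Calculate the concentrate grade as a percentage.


96.275%

Grade = (metal in concentrate / concentrate mass) * 100
= (77.02 / 80) * 100
= 0.96275 * 100
= 96.275%


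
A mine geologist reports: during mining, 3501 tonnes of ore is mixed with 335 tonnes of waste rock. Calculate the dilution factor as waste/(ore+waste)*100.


Total material = ore + waste
= 3501 + 335 = 3836 tonnes
Dilution = waste / total * 100
= 335 / 3836 * 100
= 0.08733055266 * 100
= 8.7331%

8.7331%


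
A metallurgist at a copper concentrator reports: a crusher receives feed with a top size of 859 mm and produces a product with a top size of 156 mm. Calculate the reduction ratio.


Reduction ratio = feed size / product size
= 859 / 156
= 5.5064

5.5064


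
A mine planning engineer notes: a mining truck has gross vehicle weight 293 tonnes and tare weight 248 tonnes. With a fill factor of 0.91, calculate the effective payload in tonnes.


40.95 tonnes

Maximum payload = gross - tare
= 293 - 248 = 45 tonnes
Effective payload = max payload * fill factor
= 45 * 0.91
= 40.95 tonnes


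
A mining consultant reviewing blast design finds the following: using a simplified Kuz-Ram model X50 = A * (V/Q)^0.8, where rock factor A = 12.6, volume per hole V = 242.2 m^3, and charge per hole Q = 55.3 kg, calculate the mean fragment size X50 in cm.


41.0705 cm

Compute V/Q:
V/Q = 242.2 / 55.3 = 4.379746835
Raise to the power 0.8:
(V/Q)^0.8 = 4.379746835^0.8 = 3.259561699
Multiply by A:
X50 = 12.6 * 3.259561699
= 41.0705 cm


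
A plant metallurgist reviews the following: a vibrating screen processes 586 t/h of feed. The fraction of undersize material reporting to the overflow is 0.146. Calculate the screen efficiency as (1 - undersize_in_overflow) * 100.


85.4%

Screen efficiency = (1 - fraction of undersize in overflow) * 100
= (1 - 0.146) * 100
= 0.854 * 100
= 85.4%


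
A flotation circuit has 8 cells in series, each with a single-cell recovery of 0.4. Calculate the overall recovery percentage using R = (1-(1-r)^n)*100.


Complement of single-cell recovery:
1 - r = 1 - 0.4 = 0.6
Raise to power n:
(1 - r)^8 = 0.6^8 = 0.01679616
Overall recovery:
R = (1 - 0.01679616) * 100
= 98.3204%

98.3204%


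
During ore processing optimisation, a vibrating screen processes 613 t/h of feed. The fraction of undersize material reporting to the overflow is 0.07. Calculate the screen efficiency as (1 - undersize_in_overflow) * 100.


93.0%

Screen efficiency = (1 - fraction of undersize in overflow) * 100
= (1 - 0.07) * 100
= 0.93 * 100
= 93.0%


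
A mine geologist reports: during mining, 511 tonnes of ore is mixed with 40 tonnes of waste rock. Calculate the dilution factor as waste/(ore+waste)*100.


Total material = ore + waste
= 511 + 40 = 551 tonnes
Dilution = waste / total * 100
= 40 / 551 * 100
= 0.07259528131 * 100
= 7.2595%

7.2595%


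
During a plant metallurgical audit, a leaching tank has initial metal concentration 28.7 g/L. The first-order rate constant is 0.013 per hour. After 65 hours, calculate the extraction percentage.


57.0443%

Compute the exponent:
-k * t = -0.013 * 65 = -0.845
Remaining concentration:
C = 28.7 * exp(-0.845)
= 28.7 * 0.4295573582
= 12.32829618 g/L
Extracted = 28.7 - 12.32829618 = 16.37170382 g/L
Extraction % = 16.37170382 / 28.7 * 100
= 57.0443%


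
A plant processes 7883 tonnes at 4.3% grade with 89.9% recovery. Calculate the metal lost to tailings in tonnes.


Total metal in feed:
= 7883 * 4.3 / 100 = 338.969 tonnes
Metal recovered:
= 338.969 * 89.9 / 100 = 304.733131 tonnes
Metal lost to tailings:
= 338.969 - 304.733131
= 34.2359 tonnes

34.2359 tonnes


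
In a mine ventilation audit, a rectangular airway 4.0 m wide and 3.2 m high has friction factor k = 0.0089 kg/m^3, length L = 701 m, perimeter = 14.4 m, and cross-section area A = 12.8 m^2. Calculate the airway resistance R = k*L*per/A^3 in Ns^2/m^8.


0.0428 Ns^2/m^8

Compute the numerator:
k * L * per = 0.0089 * 701 * 14.4
= 89.84016
Compute the denominator:
A^3 = 12.8^3 = 2097.152
Resistance:
R = 89.84016 / 2097.152
= 0.0428 Ns^2/m^8


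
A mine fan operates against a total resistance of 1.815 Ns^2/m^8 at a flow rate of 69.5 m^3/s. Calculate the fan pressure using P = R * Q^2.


8766.9038 Pa

Compute Q^2:
Q^2 = 69.5^2 = 4830.25
Compute pressure:
P = R * Q^2 = 1.815 * 4830.25
= 8766.9038 Pa


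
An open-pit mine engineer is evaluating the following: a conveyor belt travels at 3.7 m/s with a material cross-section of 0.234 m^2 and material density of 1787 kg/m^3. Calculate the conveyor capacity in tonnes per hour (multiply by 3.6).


Volumetric flow = speed * area
= 3.7 * 0.234 = 0.8658 m^3/s
Mass flow = volumetric * density
= 0.8658 * 1787 = 1547.1846 kg/s
Convert to t/h: multiply by 3.6
Capacity = 1547.1846 * 3.6
= 5569.8646 t/h

5569.8646 t/h


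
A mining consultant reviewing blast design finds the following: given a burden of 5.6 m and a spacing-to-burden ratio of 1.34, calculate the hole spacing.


Spacing = burden * ratio
= 5.6 * 1.34
= 7.504 m

7.504 m


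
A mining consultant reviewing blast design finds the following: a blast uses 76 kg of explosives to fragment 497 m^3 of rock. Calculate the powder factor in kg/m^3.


Powder factor = explosive mass / rock volume
= 76 / 497
= 0.1529 kg/m^3

0.1529 kg/m^3


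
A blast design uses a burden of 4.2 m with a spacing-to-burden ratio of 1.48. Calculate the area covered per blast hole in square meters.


26.1072 m^2

First, find the spacing:
Spacing = burden * ratio = 4.2 * 1.48
= 6.216 m
Then, calculate the area:
Area = burden * spacing = 4.2 * 6.216
= 26.1072 m^2


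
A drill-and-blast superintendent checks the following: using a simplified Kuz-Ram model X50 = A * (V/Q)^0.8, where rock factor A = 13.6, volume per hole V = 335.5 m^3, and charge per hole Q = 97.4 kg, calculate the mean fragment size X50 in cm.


Compute V/Q:
V/Q = 335.5 / 97.4 = 3.444558522
Raise to the power 0.8:
(V/Q)^0.8 = 3.444558522^0.8 = 2.689718649
Multiply by A:
X50 = 13.6 * 2.689718649
= 36.5802 cm

36.5802 cm


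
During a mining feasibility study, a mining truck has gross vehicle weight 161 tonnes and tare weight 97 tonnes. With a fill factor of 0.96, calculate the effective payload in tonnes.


Maximum payload = gross - tare
= 161 - 97 = 64 tonnes
Effective payload = max payload * fill factor
= 64 * 0.96
= 61.44 tonnes

61.44 tonnes


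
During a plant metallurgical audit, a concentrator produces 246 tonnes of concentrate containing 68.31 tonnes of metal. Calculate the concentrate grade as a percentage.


27.7683%

Grade = (metal in concentrate / concentrate mass) * 100
= (68.31 / 246) * 100
= 0.2776829268 * 100
= 27.7683%


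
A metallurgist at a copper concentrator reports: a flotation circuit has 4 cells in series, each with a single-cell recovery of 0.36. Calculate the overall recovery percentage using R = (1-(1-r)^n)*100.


83.2228%

Complement of single-cell recovery:
1 - r = 1 - 0.36 = 0.64
Raise to power n:
(1 - r)^4 = 0.64^4 = 0.16777216
Overall recovery:
R = (1 - 0.16777216) * 100
= 83.2228%


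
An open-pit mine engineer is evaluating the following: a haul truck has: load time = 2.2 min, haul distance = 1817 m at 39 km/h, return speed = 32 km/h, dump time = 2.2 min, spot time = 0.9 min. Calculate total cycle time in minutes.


Convert haul speed to m/min: 39 * 1000/60 = 650 m/min
Haul time = 1817 / 650 = 2.795384615 min
Convert return speed to m/min: 32 * 1000/60 = 533.3333333 m/min
Return time = 1817 / 533.3333333 = 3.406875 min
Total cycle time:
= 2.2 + 2.795384615 + 2.2 + 3.406875 + 0.9
= 11.5023 min

11.5023 min


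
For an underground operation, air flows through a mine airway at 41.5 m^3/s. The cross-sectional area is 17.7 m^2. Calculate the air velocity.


Velocity = flow rate / cross-sectional area
= 41.5 / 17.7
= 2.3446 m/s

2.3446 m/s


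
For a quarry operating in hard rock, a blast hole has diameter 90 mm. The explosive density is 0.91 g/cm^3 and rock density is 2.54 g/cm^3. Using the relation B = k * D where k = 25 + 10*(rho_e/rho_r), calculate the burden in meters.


First, compute k:
rho_e / rho_r = 0.91 / 2.54 = 0.3582677165
k = 25 + 10 * 0.3582677165 = 28.58267717
Then, compute burden:
B = k * D / 1000 = 28.58267717 * 90 / 1000
= 2572.440945 / 1000
= 2.5724 m

2.5724 m


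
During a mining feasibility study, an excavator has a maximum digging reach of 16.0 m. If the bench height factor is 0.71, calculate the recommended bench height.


Bench height = reach * factor
= 16.0 * 0.71
= 11.36 m

11.36 m


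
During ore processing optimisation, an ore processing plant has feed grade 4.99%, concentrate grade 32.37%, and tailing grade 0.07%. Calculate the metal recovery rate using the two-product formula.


Using the two-product formula:
R = 100 * c * (f - t) / (f * (c - t))
Numerator = 100 * 32.37 * (4.99 - 0.07)
= 100 * 32.37 * 4.92
= 15926.04
Denominator = 4.99 * (32.37 - 0.07)
= 4.99 * 32.3
= 161.177
R = 15926.04 / 161.177
= 98.8109%

98.8109%


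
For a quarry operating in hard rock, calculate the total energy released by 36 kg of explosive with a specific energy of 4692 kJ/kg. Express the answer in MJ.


168.912 MJ

Energy = mass * specific_energy / 1000
= 36 * 4692 / 1000
= 168912 / 1000
= 168.912 MJ


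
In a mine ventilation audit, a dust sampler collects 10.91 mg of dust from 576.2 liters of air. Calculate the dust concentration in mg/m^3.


18.9344 mg/m^3

Convert liters to m^3: 1 m^3 = 1000 L
Concentration = mass / volume * 1000
= 10.91 / 576.2 * 1000
= 0.01893439778 * 1000
= 18.9344 mg/m^3


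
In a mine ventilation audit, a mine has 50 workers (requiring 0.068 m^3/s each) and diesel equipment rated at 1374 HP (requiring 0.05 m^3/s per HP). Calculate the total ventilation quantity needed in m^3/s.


Airflow for workers:
Q_people = 50 * 0.068 = 3.4 m^3/s
Airflow for diesel equipment:
Q_diesel = 1374 * 0.05 = 68.7 m^3/s
Total ventilation:
Q_total = 3.4 + 68.7
= 72.1 m^3/s

72.1 m^3/s


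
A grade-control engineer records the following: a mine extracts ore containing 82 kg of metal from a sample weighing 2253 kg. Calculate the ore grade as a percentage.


3.6396%

Ore grade = (metal mass / ore mass) * 100
= (82 / 2253) * 100
= 0.03639591656 * 100
= 3.6396%


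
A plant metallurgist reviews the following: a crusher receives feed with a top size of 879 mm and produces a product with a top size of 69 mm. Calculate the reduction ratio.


12.7391

Reduction ratio = feed size / product size
= 879 / 69
= 12.7391


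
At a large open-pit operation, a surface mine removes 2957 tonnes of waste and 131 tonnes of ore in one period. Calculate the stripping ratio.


Stripping ratio = waste tonnage / ore tonnage
= 2957 / 131
= 22.5725

22.5725


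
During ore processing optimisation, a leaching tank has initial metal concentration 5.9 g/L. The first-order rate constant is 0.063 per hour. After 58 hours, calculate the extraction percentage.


Compute the exponent:
-k * t = -0.063 * 58 = -3.654
Remaining concentration:
C = 5.9 * exp(-3.654)
= 5.9 * 0.02588737192
= 0.1527354943 g/L
Extracted = 5.9 - 0.1527354943 = 5.747264506 g/L
Extraction % = 5.747264506 / 5.9 * 100
= 97.4113%

97.4113%


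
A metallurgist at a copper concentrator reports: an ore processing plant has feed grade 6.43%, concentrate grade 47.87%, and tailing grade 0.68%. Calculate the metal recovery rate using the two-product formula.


90.7132%

Using the two-product formula:
R = 100 * c * (f - t) / (f * (c - t))
Numerator = 100 * 47.87 * (6.43 - 0.68)
= 100 * 47.87 * 5.75
= 27525.25
Denominator = 6.43 * (47.87 - 0.68)
= 6.43 * 47.19
= 303.4317
R = 27525.25 / 303.4317
= 90.7132%


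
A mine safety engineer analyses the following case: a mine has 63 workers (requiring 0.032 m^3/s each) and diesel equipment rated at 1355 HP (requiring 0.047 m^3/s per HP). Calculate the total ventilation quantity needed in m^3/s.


Airflow for workers:
Q_people = 63 * 0.032 = 2.016 m^3/s
Airflow for diesel equipment:
Q_diesel = 1355 * 0.047 = 63.685 m^3/s
Total ventilation:
Q_total = 2.016 + 63.685
= 65.701 m^3/s

65.701 m^3/s


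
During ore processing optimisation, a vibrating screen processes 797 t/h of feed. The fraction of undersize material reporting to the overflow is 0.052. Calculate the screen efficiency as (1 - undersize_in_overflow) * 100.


94.8%

Screen efficiency = (1 - fraction of undersize in overflow) * 100
= (1 - 0.052) * 100
= 0.948 * 100
= 94.8%


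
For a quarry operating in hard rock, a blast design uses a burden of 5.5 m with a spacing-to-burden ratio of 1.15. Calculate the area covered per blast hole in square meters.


First, find the spacing:
Spacing = burden * ratio = 5.5 * 1.15
= 6.325 m
Then, calculate the area:
Area = burden * spacing = 5.5 * 6.325
= 34.7875 m^2

34.7875 m^2


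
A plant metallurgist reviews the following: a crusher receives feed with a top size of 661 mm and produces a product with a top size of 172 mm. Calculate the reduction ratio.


Reduction ratio = feed size / product size
= 661 / 172
= 3.843

3.843


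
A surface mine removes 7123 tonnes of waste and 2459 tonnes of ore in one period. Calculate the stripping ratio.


Stripping ratio = waste tonnage / ore tonnage
= 7123 / 2459
= 2.8967

2.8967


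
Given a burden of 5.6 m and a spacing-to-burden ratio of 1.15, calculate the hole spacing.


6.44 m

Spacing = burden * ratio
= 5.6 * 1.15
= 6.44 m


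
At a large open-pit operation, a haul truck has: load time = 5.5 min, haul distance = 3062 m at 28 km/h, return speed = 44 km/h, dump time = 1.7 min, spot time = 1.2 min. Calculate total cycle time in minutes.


Convert haul speed to m/min: 28 * 1000/60 = 466.6666667 m/min
Haul time = 3062 / 466.6666667 = 6.561428571 min
Convert return speed to m/min: 44 * 1000/60 = 733.3333333 m/min
Return time = 3062 / 733.3333333 = 4.175454545 min
Total cycle time:
= 5.5 + 6.561428571 + 1.7 + 4.175454545 + 1.2
= 19.1369 min

19.1369 min


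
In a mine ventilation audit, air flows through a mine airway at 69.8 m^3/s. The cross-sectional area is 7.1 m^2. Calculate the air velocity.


9.831 m/s

Velocity = flow rate / cross-sectional area
= 69.8 / 7.1
= 9.831 m/s


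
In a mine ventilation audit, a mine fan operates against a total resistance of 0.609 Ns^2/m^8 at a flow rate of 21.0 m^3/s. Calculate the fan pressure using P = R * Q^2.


Compute Q^2:
Q^2 = 21.0^2 = 441.0
Compute pressure:
P = R * Q^2 = 0.609 * 441.0
= 268.569 Pa

268.569 Pa


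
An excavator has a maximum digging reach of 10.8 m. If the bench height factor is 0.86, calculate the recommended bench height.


9.288 m

Bench height = reach * factor
= 10.8 * 0.86
= 9.288 m


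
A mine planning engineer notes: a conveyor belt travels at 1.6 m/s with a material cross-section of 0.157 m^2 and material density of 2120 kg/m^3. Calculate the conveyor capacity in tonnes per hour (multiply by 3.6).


1917.1584 t/h

Volumetric flow = speed * area
= 1.6 * 0.157 = 0.2512 m^3/s
Mass flow = volumetric * density
= 0.2512 * 2120 = 532.544 kg/s
Convert to t/h: multiply by 3.6
Capacity = 532.544 * 3.6
= 1917.1584 t/h


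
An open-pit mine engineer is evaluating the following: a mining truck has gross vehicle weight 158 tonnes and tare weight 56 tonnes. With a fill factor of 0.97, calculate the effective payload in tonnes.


Maximum payload = gross - tare
= 158 - 56 = 102 tonnes
Effective payload = max payload * fill factor
= 102 * 0.97
= 98.94 tonnes

98.94 tonnes


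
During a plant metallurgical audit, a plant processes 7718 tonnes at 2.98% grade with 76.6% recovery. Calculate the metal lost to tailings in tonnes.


53.8192 tonnes

Total metal in feed:
= 7718 * 2.98 / 100 = 229.9964 tonnes
Metal recovered:
= 229.9964 * 76.6 / 100 = 176.1772424 tonnes
Metal lost to tailings:
= 229.9964 - 176.1772424
= 53.8192 tonnes


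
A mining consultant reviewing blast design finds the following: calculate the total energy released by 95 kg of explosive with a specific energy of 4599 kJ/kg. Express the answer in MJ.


436.905 MJ

Energy = mass * specific_energy / 1000
= 95 * 4599 / 1000
= 436905 / 1000
= 436.905 MJ


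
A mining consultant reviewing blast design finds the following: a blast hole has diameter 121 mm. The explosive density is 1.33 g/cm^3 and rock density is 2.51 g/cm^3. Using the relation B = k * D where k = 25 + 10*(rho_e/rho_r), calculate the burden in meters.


First, compute k:
rho_e / rho_r = 1.33 / 2.51 = 0.5298804781
k = 25 + 10 * 0.5298804781 = 30.29880478
Then, compute burden:
B = k * D / 1000 = 30.29880478 * 121 / 1000
= 3666.155378 / 1000
= 3.6662 m

3.6662 m


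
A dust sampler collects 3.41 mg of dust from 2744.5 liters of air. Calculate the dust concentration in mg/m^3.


Convert liters to m^3: 1 m^3 = 1000 L
Concentration = mass / volume * 1000
= 3.41 / 2744.5 * 1000
= 0.00124248497 * 1000
= 1.2425 mg/m^3

1.2425 mg/m^3


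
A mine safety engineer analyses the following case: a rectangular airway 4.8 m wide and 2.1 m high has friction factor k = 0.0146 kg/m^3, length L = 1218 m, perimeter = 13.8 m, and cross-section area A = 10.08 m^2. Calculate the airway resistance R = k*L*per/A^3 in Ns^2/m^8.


0.2396 Ns^2/m^8

Compute the numerator:
k * L * per = 0.0146 * 1218 * 13.8
= 245.40264
Compute the denominator:
A^3 = 10.08^3 = 1024.192512
Resistance:
R = 245.40264 / 1024.192512
= 0.2396 Ns^2/m^8


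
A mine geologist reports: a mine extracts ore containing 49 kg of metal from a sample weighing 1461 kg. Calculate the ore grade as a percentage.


Ore grade = (metal mass / ore mass) * 100
= (49 / 1461) * 100
= 0.03353867214 * 100
= 3.3539%

3.3539%


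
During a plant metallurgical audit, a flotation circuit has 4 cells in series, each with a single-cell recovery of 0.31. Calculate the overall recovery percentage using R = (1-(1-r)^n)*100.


Complement of single-cell recovery:
1 - r = 1 - 0.31 = 0.69
Raise to power n:
(1 - r)^4 = 0.69^4 = 0.22667121
Overall recovery:
R = (1 - 0.22667121) * 100
= 77.3329%

77.3329%


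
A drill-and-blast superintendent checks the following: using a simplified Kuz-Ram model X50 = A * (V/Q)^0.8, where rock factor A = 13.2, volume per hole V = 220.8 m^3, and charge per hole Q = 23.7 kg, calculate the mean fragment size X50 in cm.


78.7 cm

Compute V/Q:
V/Q = 220.8 / 23.7 = 9.316455696
Raise to the power 0.8:
(V/Q)^0.8 = 9.316455696^0.8 = 5.962118155
Multiply by A:
X50 = 13.2 * 5.962118155
= 78.7 cm


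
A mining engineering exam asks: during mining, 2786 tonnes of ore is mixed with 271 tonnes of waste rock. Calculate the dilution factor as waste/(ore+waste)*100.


Total material = ore + waste
= 2786 + 271 = 3057 tonnes
Dilution = waste / total * 100
= 271 / 3057 * 100
= 0.08864900229 * 100
= 8.8649%

8.8649%


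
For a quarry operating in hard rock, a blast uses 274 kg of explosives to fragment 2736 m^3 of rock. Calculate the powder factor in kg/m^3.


0.1001 kg/m^3

Powder factor = explosive mass / rock volume
= 274 / 2736
= 0.1001 kg/m^3


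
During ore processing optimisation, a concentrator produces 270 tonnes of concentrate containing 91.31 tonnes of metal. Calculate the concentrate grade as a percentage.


Grade = (metal in concentrate / concentrate mass) * 100
= (91.31 / 270) * 100
= 0.3381851852 * 100
= 33.8185%

33.8185%


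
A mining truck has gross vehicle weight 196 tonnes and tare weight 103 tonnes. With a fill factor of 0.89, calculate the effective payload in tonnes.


82.77 tonnes

Maximum payload = gross - tare
= 196 - 103 = 93 tonnes
Effective payload = max payload * fill factor
= 93 * 0.89
= 82.77 tonnes


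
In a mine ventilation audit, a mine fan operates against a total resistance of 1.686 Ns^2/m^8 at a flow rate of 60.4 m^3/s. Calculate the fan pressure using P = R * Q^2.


6150.7978 Pa

Compute Q^2:
Q^2 = 60.4^2 = 3648.16
Compute pressure:
P = R * Q^2 = 1.686 * 3648.16
= 6150.7978 Pa


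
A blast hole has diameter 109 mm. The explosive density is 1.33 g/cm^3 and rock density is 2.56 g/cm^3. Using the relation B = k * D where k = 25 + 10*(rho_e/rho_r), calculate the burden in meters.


3.2913 m

First, compute k:
rho_e / rho_r = 1.33 / 2.56 = 0.51953125
k = 25 + 10 * 0.51953125 = 30.1953125
Then, compute burden:
B = k * D / 1000 = 30.1953125 * 109 / 1000
= 3291.289062 / 1000
= 3.2913 m


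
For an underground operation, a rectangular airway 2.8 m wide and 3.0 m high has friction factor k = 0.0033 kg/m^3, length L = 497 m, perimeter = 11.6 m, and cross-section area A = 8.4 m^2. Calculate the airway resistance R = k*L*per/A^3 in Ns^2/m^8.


Compute the numerator:
k * L * per = 0.0033 * 497 * 11.6
= 19.02516
Compute the denominator:
A^3 = 8.4^3 = 592.704
Resistance:
R = 19.02516 / 592.704
= 0.0321 Ns^2/m^8

0.0321 Ns^2/m^8


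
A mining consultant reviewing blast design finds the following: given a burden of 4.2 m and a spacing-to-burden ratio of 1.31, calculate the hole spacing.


Spacing = burden * ratio
= 4.2 * 1.31
= 5.502 m

5.502 m


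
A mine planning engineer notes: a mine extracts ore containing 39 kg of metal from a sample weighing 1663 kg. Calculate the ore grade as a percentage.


2.3452%

Ore grade = (metal mass / ore mass) * 100
= (39 / 1663) * 100
= 0.02345159351 * 100
= 2.3452%


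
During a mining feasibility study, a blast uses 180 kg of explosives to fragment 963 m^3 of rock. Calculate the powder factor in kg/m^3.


Powder factor = explosive mass / rock volume
= 180 / 963
= 0.1869 kg/m^3

0.1869 kg/m^3


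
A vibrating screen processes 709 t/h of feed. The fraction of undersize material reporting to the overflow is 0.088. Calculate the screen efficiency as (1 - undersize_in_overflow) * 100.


91.2%

Screen efficiency = (1 - fraction of undersize in overflow) * 100
= (1 - 0.088) * 100
= 0.912 * 100
= 91.2%


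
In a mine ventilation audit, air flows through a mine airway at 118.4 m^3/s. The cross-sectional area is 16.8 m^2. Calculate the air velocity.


Velocity = flow rate / cross-sectional area
= 118.4 / 16.8
= 7.0476 m/s

7.0476 m/s


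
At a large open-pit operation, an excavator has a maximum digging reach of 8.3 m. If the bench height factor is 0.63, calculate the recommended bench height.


Bench height = reach * factor
= 8.3 * 0.63
= 5.229 m

5.229 m


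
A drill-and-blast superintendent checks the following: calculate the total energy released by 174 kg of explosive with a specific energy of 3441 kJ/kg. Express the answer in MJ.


Energy = mass * specific_energy / 1000
= 174 * 3441 / 1000
= 598734 / 1000
= 598.734 MJ

598.734 MJ


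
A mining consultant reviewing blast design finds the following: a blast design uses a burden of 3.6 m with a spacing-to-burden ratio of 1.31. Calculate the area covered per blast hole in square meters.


First, find the spacing:
Spacing = burden * ratio = 3.6 * 1.31
= 4.716 m
Then, calculate the area:
Area = burden * spacing = 3.6 * 4.716
= 16.9776 m^2

16.9776 m^2


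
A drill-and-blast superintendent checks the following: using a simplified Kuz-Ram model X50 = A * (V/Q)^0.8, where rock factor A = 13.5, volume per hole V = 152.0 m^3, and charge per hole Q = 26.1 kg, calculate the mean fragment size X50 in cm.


Compute V/Q:
V/Q = 152.0 / 26.1 = 5.823754789
Raise to the power 0.8:
(V/Q)^0.8 = 5.823754789^0.8 = 4.09413788
Multiply by A:
X50 = 13.5 * 4.09413788
= 55.2709 cm

55.2709 cm


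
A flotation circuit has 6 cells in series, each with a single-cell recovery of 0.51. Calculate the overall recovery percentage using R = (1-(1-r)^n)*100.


Complement of single-cell recovery:
1 - r = 1 - 0.51 = 0.49
Raise to power n:
(1 - r)^6 = 0.49^6 = 0.0138412872
Overall recovery:
R = (1 - 0.0138412872) * 100
= 98.6159%

98.6159%


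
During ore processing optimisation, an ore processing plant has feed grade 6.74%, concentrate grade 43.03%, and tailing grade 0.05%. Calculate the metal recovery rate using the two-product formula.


Using the two-product formula:
R = 100 * c * (f - t) / (f * (c - t))
Numerator = 100 * 43.03 * (6.74 - 0.05)
= 100 * 43.03 * 6.69
= 28787.07
Denominator = 6.74 * (43.03 - 0.05)
= 6.74 * 42.98
= 289.6852
R = 28787.07 / 289.6852
= 99.3736%

99.3736%


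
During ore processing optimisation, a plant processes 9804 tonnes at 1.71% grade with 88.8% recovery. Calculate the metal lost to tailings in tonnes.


18.7766 tonnes

Total metal in feed:
= 9804 * 1.71 / 100 = 167.6484 tonnes
Metal recovered:
= 167.6484 * 88.8 / 100 = 148.8717792 tonnes
Metal lost to tailings:
= 167.6484 - 148.8717792
= 18.7766 tonnes


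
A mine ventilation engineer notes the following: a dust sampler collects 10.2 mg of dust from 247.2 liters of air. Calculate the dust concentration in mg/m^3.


Convert liters to m^3: 1 m^3 = 1000 L
Concentration = mass / volume * 1000
= 10.2 / 247.2 * 1000
= 0.04126213592 * 1000
= 41.2621 mg/m^3

41.2621 mg/m^3


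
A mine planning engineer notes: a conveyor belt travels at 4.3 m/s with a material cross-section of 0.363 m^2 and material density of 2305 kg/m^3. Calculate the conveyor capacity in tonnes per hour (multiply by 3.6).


12952.3482 t/h

Volumetric flow = speed * area
= 4.3 * 0.363 = 1.5609 m^3/s
Mass flow = volumetric * density
= 1.5609 * 2305 = 3597.8745 kg/s
Convert to t/h: multiply by 3.6
Capacity = 3597.8745 * 3.6
= 12952.3482 t/h


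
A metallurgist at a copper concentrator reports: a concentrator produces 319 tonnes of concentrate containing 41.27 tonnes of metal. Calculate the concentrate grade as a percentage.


Grade = (metal in concentrate / concentrate mass) * 100
= (41.27 / 319) * 100
= 0.1293730408 * 100
= 12.9373%

12.9373%


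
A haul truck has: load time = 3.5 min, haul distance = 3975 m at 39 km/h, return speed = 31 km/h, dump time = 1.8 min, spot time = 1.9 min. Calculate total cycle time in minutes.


Convert haul speed to m/min: 39 * 1000/60 = 650 m/min
Haul time = 3975 / 650 = 6.115384615 min
Convert return speed to m/min: 31 * 1000/60 = 516.6666667 m/min
Return time = 3975 / 516.6666667 = 7.693548387 min
Total cycle time:
= 3.5 + 6.115384615 + 1.8 + 7.693548387 + 1.9
= 21.0089 min

21.0089 min


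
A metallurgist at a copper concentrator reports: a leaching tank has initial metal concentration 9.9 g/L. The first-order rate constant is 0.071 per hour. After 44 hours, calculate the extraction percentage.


95.6019%

Compute the exponent:
-k * t = -0.071 * 44 = -3.124
Remaining concentration:
C = 9.9 * exp(-3.124)
= 9.9 * 0.04398089253
= 0.4354108361 g/L
Extracted = 9.9 - 0.4354108361 = 9.464589164 g/L
Extraction % = 9.464589164 / 9.9 * 100
= 95.6019%


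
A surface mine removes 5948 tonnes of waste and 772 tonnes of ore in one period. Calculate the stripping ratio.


7.7047

Stripping ratio = waste tonnage / ore tonnage
= 5948 / 772
= 7.7047


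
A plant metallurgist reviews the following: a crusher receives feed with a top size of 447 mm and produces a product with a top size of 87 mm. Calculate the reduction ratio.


5.1379

Reduction ratio = feed size / product size
= 447 / 87
= 5.1379


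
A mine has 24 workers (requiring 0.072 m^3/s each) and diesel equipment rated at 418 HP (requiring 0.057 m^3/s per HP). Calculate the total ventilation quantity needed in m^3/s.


Airflow for workers:
Q_people = 24 * 0.072 = 1.728 m^3/s
Airflow for diesel equipment:
Q_diesel = 418 * 0.057 = 23.826 m^3/s
Total ventilation:
Q_total = 1.728 + 23.826
= 25.554 m^3/s

25.554 m^3/s


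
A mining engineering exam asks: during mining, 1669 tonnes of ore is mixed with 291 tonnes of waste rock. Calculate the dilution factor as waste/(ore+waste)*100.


Total material = ore + waste
= 1669 + 291 = 1960 tonnes
Dilution = waste / total * 100
= 291 / 1960 * 100
= 0.1484693878 * 100
= 14.8469%

14.8469%


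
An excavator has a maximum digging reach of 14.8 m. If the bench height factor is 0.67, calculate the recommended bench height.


Bench height = reach * factor
= 14.8 * 0.67
= 9.916 m

9.916 m


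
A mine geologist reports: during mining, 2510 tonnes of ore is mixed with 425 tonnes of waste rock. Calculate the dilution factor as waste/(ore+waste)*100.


14.4804%

Total material = ore + waste
= 2510 + 425 = 2935 tonnes
Dilution = waste / total * 100
= 425 / 2935 * 100
= 0.1448040886 * 100
= 14.4804%


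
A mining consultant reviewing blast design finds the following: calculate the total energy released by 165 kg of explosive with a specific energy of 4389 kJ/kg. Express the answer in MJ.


Energy = mass * specific_energy / 1000
= 165 * 4389 / 1000
= 724185 / 1000
= 724.185 MJ

724.185 MJ


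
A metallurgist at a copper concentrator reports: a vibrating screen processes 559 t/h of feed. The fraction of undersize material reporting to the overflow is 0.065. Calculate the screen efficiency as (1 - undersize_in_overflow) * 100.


Screen efficiency = (1 - fraction of undersize in overflow) * 100
= (1 - 0.065) * 100
= 0.935 * 100
= 93.5%

93.5%


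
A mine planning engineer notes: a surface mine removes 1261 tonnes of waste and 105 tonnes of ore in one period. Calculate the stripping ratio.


Stripping ratio = waste tonnage / ore tonnage
= 1261 / 105
= 12.0095

12.0095


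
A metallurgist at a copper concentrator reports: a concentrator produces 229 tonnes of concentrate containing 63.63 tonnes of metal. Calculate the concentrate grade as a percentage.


Grade = (metal in concentrate / concentrate mass) * 100
= (63.63 / 229) * 100
= 0.277860262 * 100
= 27.786%

27.786%


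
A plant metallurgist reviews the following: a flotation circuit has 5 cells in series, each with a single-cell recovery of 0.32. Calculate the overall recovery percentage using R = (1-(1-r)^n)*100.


Complement of single-cell recovery:
1 - r = 1 - 0.32 = 0.68
Raise to power n:
(1 - r)^5 = 0.68^5 = 0.1453933568
Overall recovery:
R = (1 - 0.1453933568) * 100
= 85.4607%

85.4607%


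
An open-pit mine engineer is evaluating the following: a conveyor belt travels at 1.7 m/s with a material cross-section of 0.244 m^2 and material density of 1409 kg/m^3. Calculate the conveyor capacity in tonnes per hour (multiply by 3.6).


Volumetric flow = speed * area
= 1.7 * 0.244 = 0.4148 m^3/s
Mass flow = volumetric * density
= 0.4148 * 1409 = 584.4532 kg/s
Convert to t/h: multiply by 3.6
Capacity = 584.4532 * 3.6
= 2104.0315 t/h

2104.0315 t/h


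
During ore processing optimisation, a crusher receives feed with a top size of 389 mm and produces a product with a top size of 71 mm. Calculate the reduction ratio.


5.4789

Reduction ratio = feed size / product size
= 389 / 71
= 5.4789


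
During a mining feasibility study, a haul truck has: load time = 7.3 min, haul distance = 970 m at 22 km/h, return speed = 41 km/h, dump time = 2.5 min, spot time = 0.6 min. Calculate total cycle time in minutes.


14.465 min

Convert haul speed to m/min: 22 * 1000/60 = 366.6666667 m/min
Haul time = 970 / 366.6666667 = 2.645454545 min
Convert return speed to m/min: 41 * 1000/60 = 683.3333333 m/min
Return time = 970 / 683.3333333 = 1.419512195 min
Total cycle time:
= 7.3 + 2.645454545 + 2.5 + 1.419512195 + 0.6
= 14.465 min


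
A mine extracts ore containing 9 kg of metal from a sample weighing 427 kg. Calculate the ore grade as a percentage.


Ore grade = (metal mass / ore mass) * 100
= (9 / 427) * 100
= 0.02107728337 * 100
= 2.1077%

2.1077%


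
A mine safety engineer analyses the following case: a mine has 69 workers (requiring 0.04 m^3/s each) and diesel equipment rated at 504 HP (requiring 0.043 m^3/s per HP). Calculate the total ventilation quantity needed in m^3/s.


Airflow for workers:
Q_people = 69 * 0.04 = 2.76 m^3/s
Airflow for diesel equipment:
Q_diesel = 504 * 0.043 = 21.672 m^3/s
Total ventilation:
Q_total = 2.76 + 21.672
= 24.432 m^3/s

24.432 m^3/s


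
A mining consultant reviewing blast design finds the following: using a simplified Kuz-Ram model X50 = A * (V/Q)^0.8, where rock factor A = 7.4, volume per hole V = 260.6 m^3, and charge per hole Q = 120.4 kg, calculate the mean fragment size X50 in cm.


Compute V/Q:
V/Q = 260.6 / 120.4 = 2.164451827
Raise to the power 0.8:
(V/Q)^0.8 = 2.164451827^0.8 = 1.854719934
Multiply by A:
X50 = 7.4 * 1.854719934
= 13.7249 cm

13.7249 cm


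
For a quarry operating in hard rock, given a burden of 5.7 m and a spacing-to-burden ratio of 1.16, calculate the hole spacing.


Spacing = burden * ratio
= 5.7 * 1.16
= 6.612 m

6.612 m


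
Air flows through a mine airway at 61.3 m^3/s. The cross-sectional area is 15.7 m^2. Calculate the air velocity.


3.9045 m/s

Velocity = flow rate / cross-sectional area
= 61.3 / 15.7
= 3.9045 m/s


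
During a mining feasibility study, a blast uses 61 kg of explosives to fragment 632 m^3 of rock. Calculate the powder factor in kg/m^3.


0.0965 kg/m^3

Powder factor = explosive mass / rock volume
= 61 / 632
= 0.0965 kg/m^3


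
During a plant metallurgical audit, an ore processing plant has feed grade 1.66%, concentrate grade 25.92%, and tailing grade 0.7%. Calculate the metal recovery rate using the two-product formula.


59.4365%

Using the two-product formula:
R = 100 * c * (f - t) / (f * (c - t))
Numerator = 100 * 25.92 * (1.66 - 0.7)
= 100 * 25.92 * 0.96
= 2488.32
Denominator = 1.66 * (25.92 - 0.7)
= 1.66 * 25.22
= 41.8652
R = 2488.32 / 41.8652
= 59.4365%


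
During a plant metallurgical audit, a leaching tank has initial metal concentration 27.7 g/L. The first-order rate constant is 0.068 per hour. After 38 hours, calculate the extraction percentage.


Compute the exponent:
-k * t = -0.068 * 38 = -2.584
Remaining concentration:
C = 27.7 * exp(-2.584)
= 27.7 * 0.07547151339
= 2.090560921 g/L
Extracted = 27.7 - 2.090560921 = 25.60943908 g/L
Extraction % = 25.60943908 / 27.7 * 100
= 92.4528%

92.4528%


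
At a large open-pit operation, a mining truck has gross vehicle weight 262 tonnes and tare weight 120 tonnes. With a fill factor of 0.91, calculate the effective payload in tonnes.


Maximum payload = gross - tare
= 262 - 120 = 142 tonnes
Effective payload = max payload * fill factor
= 142 * 0.91
= 129.22 tonnes

129.22 tonnes


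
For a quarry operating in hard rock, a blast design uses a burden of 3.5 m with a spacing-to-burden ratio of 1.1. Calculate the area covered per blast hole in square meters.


13.475 m^2

First, find the spacing:
Spacing = burden * ratio = 3.5 * 1.1
= 3.85 m
Then, calculate the area:
Area = burden * spacing = 3.5 * 3.85
= 13.475 m^2


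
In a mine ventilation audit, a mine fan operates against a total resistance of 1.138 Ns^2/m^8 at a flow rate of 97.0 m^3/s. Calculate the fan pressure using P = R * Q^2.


10707.442 Pa

Compute Q^2:
Q^2 = 97.0^2 = 9409.0
Compute pressure:
P = R * Q^2 = 1.138 * 9409.0
= 10707.442 Pa


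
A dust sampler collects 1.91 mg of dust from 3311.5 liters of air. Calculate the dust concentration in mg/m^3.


0.5768 mg/m^3

Convert liters to m^3: 1 m^3 = 1000 L
Concentration = mass / volume * 1000
= 1.91 / 3311.5 * 1000
= 0.0005767778952 * 1000
= 0.5768 mg/m^3


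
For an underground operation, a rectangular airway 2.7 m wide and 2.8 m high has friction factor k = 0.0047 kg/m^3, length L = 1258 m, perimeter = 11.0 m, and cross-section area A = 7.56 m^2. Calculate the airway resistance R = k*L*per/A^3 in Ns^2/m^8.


Compute the numerator:
k * L * per = 0.0047 * 1258 * 11.0
= 65.0386
Compute the denominator:
A^3 = 7.56^3 = 432.081216
Resistance:
R = 65.0386 / 432.081216
= 0.1505 Ns^2/m^8

0.1505 Ns^2/m^8


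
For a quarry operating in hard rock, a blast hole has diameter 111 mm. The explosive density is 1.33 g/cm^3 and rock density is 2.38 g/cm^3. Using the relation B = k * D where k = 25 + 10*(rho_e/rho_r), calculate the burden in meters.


First, compute k:
rho_e / rho_r = 1.33 / 2.38 = 0.5588235294
k = 25 + 10 * 0.5588235294 = 30.58823529
Then, compute burden:
B = k * D / 1000 = 30.58823529 * 111 / 1000
= 3395.294118 / 1000
= 3.3953 m

3.3953 m
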